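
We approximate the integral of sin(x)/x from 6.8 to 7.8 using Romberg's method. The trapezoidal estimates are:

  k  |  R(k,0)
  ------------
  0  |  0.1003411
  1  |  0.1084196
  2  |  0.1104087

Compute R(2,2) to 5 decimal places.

0.11107

R(1,1) = (4·0.1084196 − 0.1003411) / 3 = 0.1111124
R(2,1) = 0.1104087 + (0.1104087 − 0.1084196)/3 = 0.1110717
R(2,2) = (16·0.1110717 − 0.1111124) / 15 = 0.1110690
(Column j=1 coincides with Simpson's rule on the same nodes.)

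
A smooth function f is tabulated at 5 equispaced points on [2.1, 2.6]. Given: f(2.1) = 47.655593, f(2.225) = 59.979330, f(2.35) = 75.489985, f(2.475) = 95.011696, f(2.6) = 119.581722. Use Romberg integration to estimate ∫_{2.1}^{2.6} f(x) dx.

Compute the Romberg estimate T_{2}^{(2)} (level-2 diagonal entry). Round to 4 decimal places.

T_{0}^{(0)} (trapezoid, 1 panel, h=0.5000): 41.809329
T_{1}^{(0)} (trapezoid, 2 panels, h=0.2500): 39.777161
T_{2}^{(0)} (trapezoid, 4 panels, h=0.1250): 39.262459
T_{1}^{(1)} = 39.777161 + (39.777161 − 41.809329)/3 = 39.099772
T_{2}^{(1)} = 39.262459 + (39.262459 − 39.777161)/3 = 39.090892
T_{2}^{(2)} = 39.090892 + (39.090892 − 39.099772)/15 = 39.090300

39.0903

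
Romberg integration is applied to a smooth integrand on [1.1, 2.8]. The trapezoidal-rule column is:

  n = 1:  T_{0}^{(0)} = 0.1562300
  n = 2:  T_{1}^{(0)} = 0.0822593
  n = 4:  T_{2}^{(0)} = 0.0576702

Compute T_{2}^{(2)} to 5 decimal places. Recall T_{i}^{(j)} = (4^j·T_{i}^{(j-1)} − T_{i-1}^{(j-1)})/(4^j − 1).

Richardson extrapolation on the trapezoidal column (denominator 4−1=3):
T_{1}^{(1)} = 0.0822593 + (0.0822593 − 0.1562300)/3 = 0.0576024
T_{2}^{(1)} = (4·0.0576702 − 0.0822593) / 3 = 0.0494738
T_{2}^{(2)} = (16·0.0494738 − 0.0576024) / 15 = 0.0489319

0.04893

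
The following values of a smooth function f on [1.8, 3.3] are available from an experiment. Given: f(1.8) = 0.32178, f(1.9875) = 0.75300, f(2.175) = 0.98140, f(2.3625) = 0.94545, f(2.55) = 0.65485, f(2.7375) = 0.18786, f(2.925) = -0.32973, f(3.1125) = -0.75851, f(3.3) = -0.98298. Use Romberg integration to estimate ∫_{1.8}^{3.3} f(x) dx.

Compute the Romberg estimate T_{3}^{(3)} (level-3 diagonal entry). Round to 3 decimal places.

0.404

T_{0}^{(0)} (trapezoid, 1 panel, h=1.5000): -0.49590
T_{1}^{(0)} (trapezoid, 2 panels, h=0.7500): 0.24319
T_{2}^{(0)} (trapezoid, 4 panels, h=0.3750): 0.36597
T_{3}^{(0)} (trapezoid, 8 panels, h=0.1875): 0.39445
T_{1}^{(1)} = 0.24319 + (0.24319 − (-0.49590))/3 = 0.48955
T_{2}^{(1)} = 0.36597 + (0.36597 − 0.24319)/3 = 0.40690
T_{3}^{(1)} = 0.39445 + (0.39445 − 0.36597)/3 = 0.40394
T_{2}^{(2)} = 0.40690 + (0.40690 − 0.48955)/15 = 0.40139
T_{3}^{(2)} = 0.40394 + (0.40394 − 0.40690)/15 = 0.40374
T_{3}^{(3)} = 0.40374 + (0.40374 − 0.40139)/63 = 0.40378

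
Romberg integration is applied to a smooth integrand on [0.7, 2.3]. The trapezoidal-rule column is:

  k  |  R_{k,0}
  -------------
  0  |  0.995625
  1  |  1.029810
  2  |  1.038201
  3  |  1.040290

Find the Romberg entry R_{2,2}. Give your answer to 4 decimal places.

Richardson extrapolation on the trapezoidal column (denominator 4−1=3):
R_{1,1} = (4·1.029810 − 0.995625) / 3 = 1.041205
R_{2,1} = 1.038201 + (1.038201 − 1.029810)/3 = 1.040998
R_{2,2} = 1.040998 + (1.040998 − 1.041205)/15 = 1.040984

1.0410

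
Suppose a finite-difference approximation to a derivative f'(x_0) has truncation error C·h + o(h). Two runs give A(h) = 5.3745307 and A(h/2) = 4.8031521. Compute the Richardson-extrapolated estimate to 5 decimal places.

4.23177

The leading error scales as h; refining by a factor of 2 reduces it by 2^1 = 2.
Extrapolated value = (2·A(h/2) − A(h)) / (2 − 1)
= (2·4.8031521 − 5.3745307) / 1
= 4.2317735 / 1 = 4.2317735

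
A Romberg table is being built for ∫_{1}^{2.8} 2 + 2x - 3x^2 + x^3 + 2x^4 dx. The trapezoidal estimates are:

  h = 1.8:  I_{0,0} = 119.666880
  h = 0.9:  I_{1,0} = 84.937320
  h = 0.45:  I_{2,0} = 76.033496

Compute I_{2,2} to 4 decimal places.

Richardson extrapolation on the trapezoidal column (denominator 4−1=3):
I_{1,1} = 84.937320 + (84.937320 − 119.666880)/3 = 73.360800
I_{2,1} = 76.033496 + (76.033496 − 84.937320)/3 = 73.065555
I_{2,2} = 73.065555 + (73.065555 − 73.360800)/15 = 73.045872
(Column j=1 coincides with Simpson's rule on the same nodes.)

73.0459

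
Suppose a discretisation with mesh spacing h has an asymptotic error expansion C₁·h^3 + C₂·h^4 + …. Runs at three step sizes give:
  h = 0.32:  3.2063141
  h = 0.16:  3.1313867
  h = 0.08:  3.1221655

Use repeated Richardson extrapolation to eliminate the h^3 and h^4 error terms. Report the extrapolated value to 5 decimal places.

First eliminate the h^3 term (factor 2^3 = 8):
  B₁ = (8·3.1313867 − 3.2063141)/7 = 3.1206828
  B₂ = (8·3.1221655 − 3.1313867)/7 = 3.1208482
Then eliminate the h^4 term (factor 2^4 = 16):
  (16·3.1208482 − 3.1206828)/15 = 3.1208592

3.12086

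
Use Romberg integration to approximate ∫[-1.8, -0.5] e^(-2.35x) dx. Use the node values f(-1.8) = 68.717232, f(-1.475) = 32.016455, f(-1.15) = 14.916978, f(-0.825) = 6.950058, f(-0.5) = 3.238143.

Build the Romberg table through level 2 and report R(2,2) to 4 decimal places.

27.8723

R(0,0) (trapezoid, 1 panel, h=1.3000): 46.770994
R(1,0) (trapezoid, 2 panels, h=0.6500): 33.081533
R(2,0) (trapezoid, 4 panels, h=0.3250): 29.204883
R(1,1) = 33.081533 + (33.081533 − 46.770994)/3 = 28.518379
R(2,1) = 29.204883 + (29.204883 − 33.081533)/3 = 27.912666
R(2,2) = 27.912666 + (27.912666 − 28.518379)/15 = 27.872285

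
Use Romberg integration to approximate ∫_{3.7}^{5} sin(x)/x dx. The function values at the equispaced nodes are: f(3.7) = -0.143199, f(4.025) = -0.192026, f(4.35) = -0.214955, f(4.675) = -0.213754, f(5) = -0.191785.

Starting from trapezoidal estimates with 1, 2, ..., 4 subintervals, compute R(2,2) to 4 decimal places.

-0.2587

R(0,0) (trapezoid, 1 panel, h=1.3000): -0.217740
R(1,0) (trapezoid, 2 panels, h=0.6500): -0.248591
R(2,0) (trapezoid, 4 panels, h=0.3250): -0.256174
R(1,1) = -0.248591 + (-0.248591 − (-0.217740))/3 = -0.258875
R(2,1) = -0.256174 + (-0.256174 − (-0.248591))/3 = -0.258702
R(2,2) = -0.258702 + (-0.258702 − (-0.258875))/15 = -0.258690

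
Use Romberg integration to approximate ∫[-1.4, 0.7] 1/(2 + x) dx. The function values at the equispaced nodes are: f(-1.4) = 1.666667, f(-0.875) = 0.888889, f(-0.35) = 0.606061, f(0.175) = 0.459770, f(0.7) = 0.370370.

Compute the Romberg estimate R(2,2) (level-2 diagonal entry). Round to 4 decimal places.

1.5094

R(0,0) (trapezoid, 1 panel, h=2.1000): 2.138889
R(1,0) (trapezoid, 2 panels, h=1.0500): 1.705808
R(2,0) (trapezoid, 4 panels, h=0.5250): 1.560950
R(1,1) = 1.705808 + (1.705808 − 2.138889)/3 = 1.561448
R(2,1) = 1.560950 + (1.560950 − 1.705808)/3 = 1.512664
R(2,2) = 1.512664 + (1.512664 − 1.561448)/15 = 1.509412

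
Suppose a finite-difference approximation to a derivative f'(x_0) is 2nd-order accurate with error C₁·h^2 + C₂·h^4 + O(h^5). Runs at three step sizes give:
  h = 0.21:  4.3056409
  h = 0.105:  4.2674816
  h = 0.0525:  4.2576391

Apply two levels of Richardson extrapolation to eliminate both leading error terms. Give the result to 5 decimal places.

First eliminate the h^2 term (factor 2^2 = 4):
  B₁ = (4·4.2674816 − 4.3056409)/3 = 4.2547618
  B₂ = (4·4.2576391 − 4.2674816)/3 = 4.2543583
Then eliminate the h^4 term (factor 2^4 = 16):
  (16·4.2543583 − 4.2547618)/15 = 4.2543314

4.25433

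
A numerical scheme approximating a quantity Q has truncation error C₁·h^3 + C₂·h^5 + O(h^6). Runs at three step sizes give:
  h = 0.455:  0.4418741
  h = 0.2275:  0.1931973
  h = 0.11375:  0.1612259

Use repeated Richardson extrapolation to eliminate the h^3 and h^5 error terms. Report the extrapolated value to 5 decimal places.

0.15663

First eliminate the h^3 term (factor 2^3 = 8):
  B₁ = (8·0.1931973 − 0.4418741)/7 = 0.1576720
  B₂ = (8·0.1612259 − 0.1931973)/7 = 0.1566586
Then eliminate the h^5 term (factor 2^5 = 32):
  (32·0.1566586 − 0.1576720)/31 = 0.1566259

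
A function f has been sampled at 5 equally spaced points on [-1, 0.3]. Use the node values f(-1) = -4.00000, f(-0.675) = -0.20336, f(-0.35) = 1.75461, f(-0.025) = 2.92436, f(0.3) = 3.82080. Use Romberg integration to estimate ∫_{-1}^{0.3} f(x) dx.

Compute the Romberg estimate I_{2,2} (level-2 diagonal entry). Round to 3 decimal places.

I_{0,0} (trapezoid, 1 panel, h=1.3000): -0.11648
I_{1,0} (trapezoid, 2 panels, h=0.6500): 1.08226
I_{2,0} (trapezoid, 4 panels, h=0.3250): 1.42545
I_{1,1} = 1.08226 + (1.08226 − (-0.11648))/3 = 1.48184
I_{2,1} = 1.42545 + (1.42545 − 1.08226)/3 = 1.53985
I_{2,2} = 1.53985 + (1.53985 − 1.48184)/15 = 1.54372

1.544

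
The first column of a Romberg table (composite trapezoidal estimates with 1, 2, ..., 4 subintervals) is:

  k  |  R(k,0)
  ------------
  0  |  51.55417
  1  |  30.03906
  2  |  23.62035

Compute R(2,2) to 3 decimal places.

Richardson extrapolation on the trapezoidal column (denominator 4−1=3):
R(1,1) = 30.03906 + (30.03906 − 51.55417)/3 = 22.86736
R(2,1) = 23.62035 + (23.62035 − 30.03906)/3 = 21.48078
R(2,2) = 21.48078 + (21.48078 − 22.86736)/15 = 21.38834
(Column j=1 coincides with Simpson's rule on the same nodes.)

21.388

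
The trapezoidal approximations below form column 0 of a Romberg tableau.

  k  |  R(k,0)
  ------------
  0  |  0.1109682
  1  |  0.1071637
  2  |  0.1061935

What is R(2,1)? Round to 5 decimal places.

0.10587

R(2,1) = (4·0.1061935 − 0.1071637) / 3 = 0.1058701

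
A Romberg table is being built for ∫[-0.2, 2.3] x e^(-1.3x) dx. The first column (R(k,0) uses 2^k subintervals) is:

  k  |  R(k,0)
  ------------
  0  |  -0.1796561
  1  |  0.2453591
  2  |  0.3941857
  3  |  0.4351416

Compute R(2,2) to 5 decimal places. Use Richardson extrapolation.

Richardson extrapolation on the trapezoidal column (denominator 4−1=3):
R(1,1) = (4·0.2453591 − (-0.1796561)) / 3 = 0.3870308
R(2,1) = (4·0.3941857 − 0.2453591) / 3 = 0.4437946
R(2,2) = 0.4437946 + (0.4437946 − 0.3870308)/15 = 0.4475789
(Column j=1 coincides with Simpson's rule on the same nodes.)

0.44758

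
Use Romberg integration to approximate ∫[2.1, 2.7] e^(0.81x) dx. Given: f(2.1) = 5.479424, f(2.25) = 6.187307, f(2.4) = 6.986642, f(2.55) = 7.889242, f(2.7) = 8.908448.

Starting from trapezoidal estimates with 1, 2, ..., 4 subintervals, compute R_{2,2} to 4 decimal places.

4.2334

R_{0,0} (trapezoid, 1 panel, h=0.6000): 4.316362
R_{1,0} (trapezoid, 2 panels, h=0.3000): 4.254173
R_{2,0} (trapezoid, 4 panels, h=0.1500): 4.238569
R_{1,1} = 4.254173 + (4.254173 − 4.316362)/3 = 4.233443
R_{2,1} = 4.238569 + (4.238569 − 4.254173)/3 = 4.233368
R_{2,2} = 4.233368 + (4.233368 − 4.233443)/15 = 4.233363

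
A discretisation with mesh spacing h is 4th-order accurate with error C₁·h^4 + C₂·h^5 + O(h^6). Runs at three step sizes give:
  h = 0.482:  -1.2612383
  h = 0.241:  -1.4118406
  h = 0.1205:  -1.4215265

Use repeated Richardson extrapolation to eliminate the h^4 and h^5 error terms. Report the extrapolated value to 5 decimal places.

First eliminate the h^4 term (factor 2^4 = 16):
  B₁ = (16·(-1.4118406) − (-1.2612383))/15 = -1.4218808
  B₂ = (16·(-1.4215265) − (-1.4118406))/15 = -1.4221722
Then eliminate the h^5 term (factor 2^5 = 32):
  (32·(-1.4221722) − (-1.4218808))/31 = -1.4221816

-1.42218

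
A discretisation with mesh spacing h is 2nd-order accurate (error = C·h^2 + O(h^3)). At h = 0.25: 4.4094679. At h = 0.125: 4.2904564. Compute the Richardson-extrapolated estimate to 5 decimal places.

Extrapolated value = (4·A(h/2) − A(h)) / (4 − 1)
= (4·4.2904564 − 4.4094679) / 3
= 12.7523577 / 3 = 4.2507859

4.25079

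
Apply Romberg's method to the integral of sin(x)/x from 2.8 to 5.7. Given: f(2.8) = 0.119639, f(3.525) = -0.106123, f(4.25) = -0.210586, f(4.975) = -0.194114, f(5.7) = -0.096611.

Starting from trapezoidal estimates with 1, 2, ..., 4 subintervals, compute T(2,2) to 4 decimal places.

T(0,0) (trapezoid, 1 panel, h=2.9000): 0.033391
T(1,0) (trapezoid, 2 panels, h=1.4500): -0.288654
T(2,0) (trapezoid, 4 panels, h=0.7250): -0.361999
T(1,1) = -0.288654 + (-0.288654 − 0.033391)/3 = -0.396002
T(2,1) = -0.361999 + (-0.361999 − (-0.288654))/3 = -0.386447
T(2,2) = -0.386447 + (-0.386447 − (-0.396002))/15 = -0.385810

-0.3858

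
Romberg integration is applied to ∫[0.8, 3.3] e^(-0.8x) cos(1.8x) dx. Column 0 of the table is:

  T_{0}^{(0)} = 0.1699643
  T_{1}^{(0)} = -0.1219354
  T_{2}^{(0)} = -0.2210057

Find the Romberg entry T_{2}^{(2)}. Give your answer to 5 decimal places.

-0.25635

T_{1}^{(1)} = (4·(-0.1219354) − 0.1699643) / 3 = -0.2192353
T_{2}^{(1)} = (4·(-0.2210057) − (-0.1219354)) / 3 = -0.2540291
T_{2}^{(2)} = -0.2540291 + (-0.2540291 − (-0.2192353))/15 = -0.2563487
(Column j=1 coincides with Simpson's rule on the same nodes.)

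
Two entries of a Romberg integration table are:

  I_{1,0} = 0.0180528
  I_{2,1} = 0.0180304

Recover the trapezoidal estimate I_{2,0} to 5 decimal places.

From I_{2,1} = (4·I_{2,0} − I_{1,0})/3, solve for I_{2,0}:
4·I_{2,0} = 3·0.0180304 + 0.0180528 = 0.0721440
I_{2,0} = 0.0180360

0.01804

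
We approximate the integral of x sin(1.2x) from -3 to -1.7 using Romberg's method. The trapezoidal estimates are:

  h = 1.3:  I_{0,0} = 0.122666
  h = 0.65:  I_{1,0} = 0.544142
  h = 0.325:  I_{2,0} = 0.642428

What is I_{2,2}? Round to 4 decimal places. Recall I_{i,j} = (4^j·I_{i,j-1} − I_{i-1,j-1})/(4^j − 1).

0.6746

I_{1,1} = 0.544142 + (0.544142 − 0.122666)/3 = 0.684634
I_{2,1} = 0.642428 + (0.642428 − 0.544142)/3 = 0.675190
I_{2,2} = 0.675190 + (0.675190 − 0.684634)/15 = 0.674560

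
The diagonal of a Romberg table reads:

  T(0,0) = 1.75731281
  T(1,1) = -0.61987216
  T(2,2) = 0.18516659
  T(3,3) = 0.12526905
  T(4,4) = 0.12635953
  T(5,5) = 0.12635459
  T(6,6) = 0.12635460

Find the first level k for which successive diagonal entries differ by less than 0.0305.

k = 4

|T(1,1) − T(0,0)| = 2.37718497 ≥ 0.0305
|T(2,2) − T(1,1)| = 0.80503875 ≥ 0.0305
|T(3,3) − T(2,2)| = 0.05989754 ≥ 0.0305
|T(4,4) − T(3,3)| = 0.00109048 < 0.0305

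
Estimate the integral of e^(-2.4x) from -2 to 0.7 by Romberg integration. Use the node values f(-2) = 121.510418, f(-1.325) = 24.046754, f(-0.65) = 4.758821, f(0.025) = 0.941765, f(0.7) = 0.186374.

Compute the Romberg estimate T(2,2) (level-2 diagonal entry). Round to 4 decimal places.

51.2585

T(0,0) (trapezoid, 1 panel, h=2.7000): 164.290669
T(1,0) (trapezoid, 2 panels, h=1.3500): 88.569743
T(2,0) (trapezoid, 4 panels, h=0.6750): 61.152122
T(1,1) = 88.569743 + (88.569743 − 164.290669)/3 = 63.329434
T(2,1) = 61.152122 + (61.152122 − 88.569743)/3 = 52.012915
T(2,2) = 52.012915 + (52.012915 − 63.329434)/15 = 51.258480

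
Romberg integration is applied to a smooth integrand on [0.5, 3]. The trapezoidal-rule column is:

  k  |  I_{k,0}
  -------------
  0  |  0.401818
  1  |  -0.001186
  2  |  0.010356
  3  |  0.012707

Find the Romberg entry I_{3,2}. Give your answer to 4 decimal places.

Richardson extrapolation on the trapezoidal column (denominator 4−1=3):
I_{2,1} = (4·0.010356 − (-0.001186)) / 3 = 0.014203
I_{3,1} = (4·0.012707 − 0.010356) / 3 = 0.013491
I_{3,2} = (16·0.013491 − 0.014203) / 15 = 0.013444

0.0134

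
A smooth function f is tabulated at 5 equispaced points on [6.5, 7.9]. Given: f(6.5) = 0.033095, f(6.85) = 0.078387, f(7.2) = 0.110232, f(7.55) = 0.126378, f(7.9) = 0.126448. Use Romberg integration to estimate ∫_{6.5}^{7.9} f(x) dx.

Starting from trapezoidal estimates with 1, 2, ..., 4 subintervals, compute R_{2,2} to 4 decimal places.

0.1399

R_{0,0} (trapezoid, 1 panel, h=1.4000): 0.111680
R_{1,0} (trapezoid, 2 panels, h=0.7000): 0.133002
R_{2,0} (trapezoid, 4 panels, h=0.3500): 0.138169
R_{1,1} = 0.133002 + (0.133002 − 0.111680)/3 = 0.140109
R_{2,1} = 0.138169 + (0.138169 − 0.133002)/3 = 0.139891
R_{2,2} = 0.139891 + (0.139891 − 0.140109)/15 = 0.139876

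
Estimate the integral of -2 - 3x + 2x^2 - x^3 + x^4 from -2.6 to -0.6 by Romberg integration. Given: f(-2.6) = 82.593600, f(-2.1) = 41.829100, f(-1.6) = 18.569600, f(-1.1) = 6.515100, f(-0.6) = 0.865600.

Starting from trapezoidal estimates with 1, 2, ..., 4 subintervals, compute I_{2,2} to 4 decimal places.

I_{0,0} (trapezoid, 1 panel, h=2.0000): 83.459200
I_{1,0} (trapezoid, 2 panels, h=1.0000): 60.299200
I_{2,0} (trapezoid, 4 panels, h=0.5000): 54.321700
I_{1,1} = 60.299200 + (60.299200 − 83.459200)/3 = 52.579200
I_{2,1} = 54.321700 + (54.321700 − 60.299200)/3 = 52.329200
I_{2,2} = 52.329200 + (52.329200 − 52.579200)/15 = 52.312533

52.3125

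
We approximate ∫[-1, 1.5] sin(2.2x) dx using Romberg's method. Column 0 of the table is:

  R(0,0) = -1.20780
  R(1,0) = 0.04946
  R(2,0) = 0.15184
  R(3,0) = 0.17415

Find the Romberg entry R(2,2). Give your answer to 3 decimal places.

R(1,1) = 0.04946 + (0.04946 − (-1.20780))/3 = 0.46855
R(2,1) = 0.15184 + (0.15184 − 0.04946)/3 = 0.18597
R(2,2) = 0.18597 + (0.18597 − 0.46855)/15 = 0.16713

0.167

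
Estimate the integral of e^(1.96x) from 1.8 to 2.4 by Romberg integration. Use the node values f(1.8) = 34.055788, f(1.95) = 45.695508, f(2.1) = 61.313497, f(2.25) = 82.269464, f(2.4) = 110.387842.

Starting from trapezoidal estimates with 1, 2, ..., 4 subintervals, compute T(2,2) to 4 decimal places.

T(0,0) (trapezoid, 1 panel, h=0.6000): 43.333089
T(1,0) (trapezoid, 2 panels, h=0.3000): 40.060594
T(2,0) (trapezoid, 4 panels, h=0.1500): 39.225043
T(1,1) = 40.060594 + (40.060594 − 43.333089)/3 = 38.969762
T(2,1) = 39.225043 + (39.225043 − 40.060594)/3 = 38.946526
T(2,2) = 38.946526 + (38.946526 − 38.969762)/15 = 38.944977

38.9450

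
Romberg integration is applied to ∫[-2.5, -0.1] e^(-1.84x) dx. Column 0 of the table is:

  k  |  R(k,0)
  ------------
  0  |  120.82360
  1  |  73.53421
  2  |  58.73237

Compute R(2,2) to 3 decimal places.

Richardson extrapolation on the trapezoidal column (denominator 4−1=3):
R(1,1) = 73.53421 + (73.53421 − 120.82360)/3 = 57.77108
R(2,1) = 58.73237 + (58.73237 − 73.53421)/3 = 53.79842
R(2,2) = (16·53.79842 − 57.77108) / 15 = 53.53358
(Column j=1 coincides with Simpson's rule on the same nodes.)

53.534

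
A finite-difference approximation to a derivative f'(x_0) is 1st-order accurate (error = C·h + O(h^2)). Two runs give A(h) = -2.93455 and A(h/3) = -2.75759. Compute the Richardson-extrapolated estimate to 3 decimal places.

-2.669

Extrapolated value = (3·A(h/3) − A(h)) / (3 − 1)
= (3·(-2.75759) − (-2.93455)) / 2
= -5.33822 / 2 = -2.66911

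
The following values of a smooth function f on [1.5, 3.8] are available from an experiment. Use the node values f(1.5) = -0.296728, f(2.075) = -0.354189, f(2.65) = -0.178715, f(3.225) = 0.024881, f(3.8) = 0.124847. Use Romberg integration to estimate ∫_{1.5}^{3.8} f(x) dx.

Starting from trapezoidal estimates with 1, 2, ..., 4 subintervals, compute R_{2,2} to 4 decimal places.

R_{0,0} (trapezoid, 1 panel, h=2.3000): -0.197663
R_{1,0} (trapezoid, 2 panels, h=1.1500): -0.304354
R_{2,0} (trapezoid, 4 panels, h=0.5750): -0.341529
R_{1,1} = -0.304354 + (-0.304354 − (-0.197663))/3 = -0.339918
R_{2,1} = -0.341529 + (-0.341529 − (-0.304354))/3 = -0.353921
R_{2,2} = -0.353921 + (-0.353921 − (-0.339918))/15 = -0.354855

-0.3549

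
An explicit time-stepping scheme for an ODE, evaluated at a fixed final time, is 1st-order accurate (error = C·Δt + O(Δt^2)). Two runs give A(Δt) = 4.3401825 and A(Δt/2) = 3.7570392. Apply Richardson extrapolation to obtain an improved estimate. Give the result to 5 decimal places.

3.17390

Extrapolated value = (2·A(Δt/2) − A(Δt)) / (2 − 1)
= (2·3.7570392 − 4.3401825) / 1
= 3.1738959 / 1 = 3.1738959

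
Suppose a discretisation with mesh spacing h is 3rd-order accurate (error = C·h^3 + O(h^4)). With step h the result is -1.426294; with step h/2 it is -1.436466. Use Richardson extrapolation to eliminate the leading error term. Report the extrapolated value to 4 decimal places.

-1.4379

The leading error scales as h^3; refining by a factor of 2 reduces it by 2^3 = 8.
Extrapolated value = (8·A(h/2) − A(h)) / (8 − 1)
= (8·(-1.436466) − (-1.426294)) / 7
= -10.065434 / 7 = -1.437919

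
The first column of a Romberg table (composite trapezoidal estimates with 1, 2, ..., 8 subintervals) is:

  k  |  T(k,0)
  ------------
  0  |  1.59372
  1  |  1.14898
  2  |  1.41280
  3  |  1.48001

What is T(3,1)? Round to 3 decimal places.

1.502

Richardson extrapolation on the trapezoidal column (denominator 4−1=3):
T(3,1) = 1.48001 + (1.48001 − 1.41280)/3 = 1.50241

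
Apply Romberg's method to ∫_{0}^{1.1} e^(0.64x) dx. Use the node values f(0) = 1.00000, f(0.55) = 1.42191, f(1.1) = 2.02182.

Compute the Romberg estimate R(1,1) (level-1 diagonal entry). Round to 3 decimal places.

1.597

R(0,0) (trapezoid, 1 panel, h=1.1000): 1.66200
R(1,0) (trapezoid, 2 panels, h=0.5500): 1.61305
R(1,1) = 1.61305 + (1.61305 − 1.66200)/3 = 1.59673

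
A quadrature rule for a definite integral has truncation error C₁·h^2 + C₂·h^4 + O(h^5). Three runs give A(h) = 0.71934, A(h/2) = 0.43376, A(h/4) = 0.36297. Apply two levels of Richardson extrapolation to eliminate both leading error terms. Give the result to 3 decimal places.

First eliminate the h^2 term (factor 2^2 = 4):
  B₁ = (4·0.43376 − 0.71934)/3 = 0.33857
  B₂ = (4·0.36297 − 0.43376)/3 = 0.33937
Then eliminate the h^4 term (factor 2^4 = 16):
  (16·0.33937 − 0.33857)/15 = 0.33942

0.339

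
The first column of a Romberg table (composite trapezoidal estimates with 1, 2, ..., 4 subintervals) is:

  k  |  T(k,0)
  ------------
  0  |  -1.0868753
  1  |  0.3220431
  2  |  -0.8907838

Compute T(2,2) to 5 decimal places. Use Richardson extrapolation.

T(1,1) = 0.3220431 + (0.3220431 − (-1.0868753))/3 = 0.7916826
T(2,1) = (4·(-0.8907838) − 0.3220431) / 3 = -1.2950594
T(2,2) = -1.2950594 + (-1.2950594 − 0.7916826)/15 = -1.4341755

-1.43418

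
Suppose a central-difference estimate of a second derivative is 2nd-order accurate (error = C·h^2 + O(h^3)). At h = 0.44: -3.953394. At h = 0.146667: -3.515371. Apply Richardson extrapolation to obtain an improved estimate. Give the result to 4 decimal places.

The leading error scales as h^2; refining by a factor of 3 reduces it by 3^2 = 9.
Extrapolated value = (9·A(h/3) − A(h)) / (9 − 1)
= (9·(-3.515371) − (-3.953394)) / 8
= -27.684945 / 8 = -3.460618

-3.4606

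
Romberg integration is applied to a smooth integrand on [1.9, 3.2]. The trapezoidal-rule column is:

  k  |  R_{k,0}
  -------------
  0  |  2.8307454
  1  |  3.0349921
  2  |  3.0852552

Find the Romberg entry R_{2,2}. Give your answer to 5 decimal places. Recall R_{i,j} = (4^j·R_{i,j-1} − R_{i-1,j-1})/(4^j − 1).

3.10194

Richardson extrapolation on the trapezoidal column (denominator 4−1=3):
R_{1,1} = 3.0349921 + (3.0349921 − 2.8307454)/3 = 3.1030743
R_{2,1} = 3.0852552 + (3.0852552 − 3.0349921)/3 = 3.1020096
R_{2,2} = (16·3.1020096 − 3.1030743) / 15 = 3.1019386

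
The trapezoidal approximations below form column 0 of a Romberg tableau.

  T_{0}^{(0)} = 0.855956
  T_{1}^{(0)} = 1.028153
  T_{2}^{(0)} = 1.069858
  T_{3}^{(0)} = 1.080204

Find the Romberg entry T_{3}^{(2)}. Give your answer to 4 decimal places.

1.0836

Richardson extrapolation on the trapezoidal column (denominator 4−1=3):
T_{2}^{(1)} = 1.069858 + (1.069858 − 1.028153)/3 = 1.083760
T_{3}^{(1)} = (4·1.080204 − 1.069858) / 3 = 1.083653
T_{3}^{(2)} = (16·1.083653 − 1.083760) / 15 = 1.083646
(Column j=1 coincides with Simpson's rule on the same nodes.)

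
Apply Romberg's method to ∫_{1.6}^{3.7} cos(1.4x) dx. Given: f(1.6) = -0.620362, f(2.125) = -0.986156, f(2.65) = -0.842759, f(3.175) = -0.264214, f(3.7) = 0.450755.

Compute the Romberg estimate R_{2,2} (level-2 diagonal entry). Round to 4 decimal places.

-1.1973

R_{0,0} (trapezoid, 1 panel, h=2.1000): -0.178087
R_{1,0} (trapezoid, 2 panels, h=1.0500): -0.973941
R_{2,0} (trapezoid, 4 panels, h=0.5250): -1.143415
R_{1,1} = -0.973941 + (-0.973941 − (-0.178087))/3 = -1.239226
R_{2,1} = -1.143415 + (-1.143415 − (-0.973941))/3 = -1.199906
R_{2,2} = -1.199906 + (-1.199906 − (-1.239226))/15 = -1.197285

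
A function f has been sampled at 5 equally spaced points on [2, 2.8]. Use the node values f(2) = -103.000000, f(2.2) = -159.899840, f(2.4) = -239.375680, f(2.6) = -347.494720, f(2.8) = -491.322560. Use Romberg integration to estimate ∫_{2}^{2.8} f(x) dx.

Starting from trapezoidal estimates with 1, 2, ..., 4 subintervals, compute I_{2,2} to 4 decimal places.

-206.8390

I_{0,0} (trapezoid, 1 panel, h=0.8000): -237.729024
I_{1,0} (trapezoid, 2 panels, h=0.4000): -214.614784
I_{2,0} (trapezoid, 4 panels, h=0.2000): -208.786304
I_{1,1} = -214.614784 + (-214.614784 − (-237.729024))/3 = -206.910037
I_{2,1} = -208.786304 + (-208.786304 − (-214.614784))/3 = -206.843477
I_{2,2} = -206.843477 + (-206.843477 − (-206.910037))/15 = -206.839040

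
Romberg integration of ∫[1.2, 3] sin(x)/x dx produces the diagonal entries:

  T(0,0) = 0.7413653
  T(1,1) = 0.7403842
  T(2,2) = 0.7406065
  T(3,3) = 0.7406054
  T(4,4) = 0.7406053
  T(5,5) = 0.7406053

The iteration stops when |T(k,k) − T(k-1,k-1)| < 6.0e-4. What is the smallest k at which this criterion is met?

k = 2

|T(1,1) − T(0,0)| = 0.0009811 ≥ 6.0e-4
|T(2,2) − T(1,1)| = 0.0002223 < 6.0e-4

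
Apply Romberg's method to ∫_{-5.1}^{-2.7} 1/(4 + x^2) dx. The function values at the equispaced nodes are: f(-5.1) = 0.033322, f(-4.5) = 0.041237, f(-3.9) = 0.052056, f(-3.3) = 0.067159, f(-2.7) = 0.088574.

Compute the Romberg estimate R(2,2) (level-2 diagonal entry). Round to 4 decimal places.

0.1319

R(0,0) (trapezoid, 1 panel, h=2.4000): 0.146275
R(1,0) (trapezoid, 2 panels, h=1.2000): 0.135605
R(2,0) (trapezoid, 4 panels, h=0.6000): 0.132840
R(1,1) = 0.135605 + (0.135605 − 0.146275)/3 = 0.132048
R(2,1) = 0.132840 + (0.132840 − 0.135605)/3 = 0.131918
R(2,2) = 0.131918 + (0.131918 − 0.132048)/15 = 0.131909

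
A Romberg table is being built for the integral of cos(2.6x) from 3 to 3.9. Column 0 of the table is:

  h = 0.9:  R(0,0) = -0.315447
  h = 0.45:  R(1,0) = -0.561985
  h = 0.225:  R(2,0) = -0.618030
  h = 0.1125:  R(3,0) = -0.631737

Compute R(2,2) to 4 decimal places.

R(1,1) = (4·(-0.561985) − (-0.315447)) / 3 = -0.644164
R(2,1) = -0.618030 + (-0.618030 − (-0.561985))/3 = -0.636712
R(2,2) = (16·(-0.636712) − (-0.644164)) / 15 = -0.636215

-0.6362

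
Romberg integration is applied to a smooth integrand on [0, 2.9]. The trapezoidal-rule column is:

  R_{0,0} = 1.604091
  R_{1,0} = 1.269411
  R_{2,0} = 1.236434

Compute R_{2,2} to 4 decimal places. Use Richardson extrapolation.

Richardson extrapolation on the trapezoidal column (denominator 4−1=3):
R_{1,1} = (4·1.269411 − 1.604091) / 3 = 1.157851
R_{2,1} = (4·1.236434 − 1.269411) / 3 = 1.225442
R_{2,2} = (16·1.225442 − 1.157851) / 15 = 1.229948

1.2299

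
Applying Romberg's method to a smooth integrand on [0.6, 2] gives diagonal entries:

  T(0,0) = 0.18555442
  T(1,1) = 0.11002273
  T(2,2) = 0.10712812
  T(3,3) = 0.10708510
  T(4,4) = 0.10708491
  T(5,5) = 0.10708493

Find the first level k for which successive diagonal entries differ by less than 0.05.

k = 2

|T(1,1) − T(0,0)| = 0.07553169 ≥ 0.05
|T(2,2) − T(1,1)| = 0.00289461 < 0.05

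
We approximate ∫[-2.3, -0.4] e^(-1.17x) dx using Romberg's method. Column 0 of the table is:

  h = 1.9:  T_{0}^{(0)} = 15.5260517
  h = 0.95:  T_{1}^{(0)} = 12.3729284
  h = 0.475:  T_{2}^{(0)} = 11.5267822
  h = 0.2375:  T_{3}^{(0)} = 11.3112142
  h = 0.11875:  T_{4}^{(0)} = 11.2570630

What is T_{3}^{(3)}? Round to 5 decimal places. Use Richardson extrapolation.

T_{1}^{(1)} = 12.3729284 + (12.3729284 − 15.5260517)/3 = 11.3218873
T_{2}^{(1)} = 11.5267822 + (11.5267822 − 12.3729284)/3 = 11.2447335
T_{3}^{(1)} = (4·11.3112142 − 11.5267822) / 3 = 11.2393582
T_{2}^{(2)} = 11.2447335 + (11.2447335 − 11.3218873)/15 = 11.2395899
T_{3}^{(2)} = 11.2393582 + (11.2393582 − 11.2447335)/15 = 11.2389998
T_{3}^{(3)} = (64·11.2389998 − 11.2395899) / 63 = 11.2389904

11.23899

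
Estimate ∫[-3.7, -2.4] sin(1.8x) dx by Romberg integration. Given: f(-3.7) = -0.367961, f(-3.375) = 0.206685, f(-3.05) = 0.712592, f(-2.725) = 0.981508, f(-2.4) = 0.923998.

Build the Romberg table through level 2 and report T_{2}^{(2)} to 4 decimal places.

T_{0}^{(0)} (trapezoid, 1 panel, h=1.3000): 0.361424
T_{1}^{(0)} (trapezoid, 2 panels, h=0.6500): 0.643897
T_{2}^{(0)} (trapezoid, 4 panels, h=0.3250): 0.708111
T_{1}^{(1)} = 0.643897 + (0.643897 − 0.361424)/3 = 0.738055
T_{2}^{(1)} = 0.708111 + (0.708111 − 0.643897)/3 = 0.729516
T_{2}^{(2)} = 0.729516 + (0.729516 − 0.738055)/15 = 0.728947

0.7289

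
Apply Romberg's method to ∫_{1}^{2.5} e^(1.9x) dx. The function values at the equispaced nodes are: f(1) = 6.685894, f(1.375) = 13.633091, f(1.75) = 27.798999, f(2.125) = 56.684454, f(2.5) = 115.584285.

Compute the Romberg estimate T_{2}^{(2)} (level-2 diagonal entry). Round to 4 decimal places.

57.3273

T_{0}^{(0)} (trapezoid, 1 panel, h=1.5000): 91.702634
T_{1}^{(0)} (trapezoid, 2 panels, h=0.7500): 66.700566
T_{2}^{(0)} (trapezoid, 4 panels, h=0.3750): 59.719363
T_{1}^{(1)} = 66.700566 + (66.700566 − 91.702634)/3 = 58.366543
T_{2}^{(1)} = 59.719363 + (59.719363 − 66.700566)/3 = 57.392295
T_{2}^{(2)} = 57.392295 + (57.392295 − 58.366543)/15 = 57.327345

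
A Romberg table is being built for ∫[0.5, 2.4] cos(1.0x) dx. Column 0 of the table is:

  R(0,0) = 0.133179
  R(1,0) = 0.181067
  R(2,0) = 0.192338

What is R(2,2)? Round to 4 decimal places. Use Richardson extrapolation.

R(1,1) = 0.181067 + (0.181067 − 0.133179)/3 = 0.197030
R(2,1) = 0.192338 + (0.192338 − 0.181067)/3 = 0.196095
R(2,2) = (16·0.196095 − 0.197030) / 15 = 0.196033

0.1960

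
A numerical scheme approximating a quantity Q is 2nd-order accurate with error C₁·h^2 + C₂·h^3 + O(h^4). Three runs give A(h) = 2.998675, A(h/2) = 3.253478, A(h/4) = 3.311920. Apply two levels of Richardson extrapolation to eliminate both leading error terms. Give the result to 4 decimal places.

3.3304

First eliminate the h^2 term (factor 2^2 = 4):
  B₁ = (4·3.253478 − 2.998675)/3 = 3.338412
  B₂ = (4·3.311920 − 3.253478)/3 = 3.331401
Then eliminate the h^3 term (factor 2^3 = 8):
  (8·3.331401 − 3.338412)/7 = 3.330399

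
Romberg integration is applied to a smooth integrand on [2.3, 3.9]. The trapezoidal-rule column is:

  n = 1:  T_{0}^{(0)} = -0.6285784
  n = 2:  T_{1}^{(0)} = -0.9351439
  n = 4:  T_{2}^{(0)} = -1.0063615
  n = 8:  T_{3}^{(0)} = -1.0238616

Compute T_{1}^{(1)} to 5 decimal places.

T_{1}^{(1)} = (4·(-0.9351439) − (-0.6285784)) / 3 = -1.0373324

-1.03733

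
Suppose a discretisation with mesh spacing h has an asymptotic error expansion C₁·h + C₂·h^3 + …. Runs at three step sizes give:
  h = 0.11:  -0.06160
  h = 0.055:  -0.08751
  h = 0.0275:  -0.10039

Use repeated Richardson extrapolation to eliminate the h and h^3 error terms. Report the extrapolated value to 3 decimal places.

First eliminate the h term (factor 2^1 = 2):
  B₁ = (2·(-0.08751) − (-0.06160))/1 = -0.11342
  B₂ = (2·(-0.10039) − (-0.08751))/1 = -0.11327
Then eliminate the h^3 term (factor 2^3 = 8):
  (8·(-0.11327) − (-0.11342))/7 = -0.11325

-0.113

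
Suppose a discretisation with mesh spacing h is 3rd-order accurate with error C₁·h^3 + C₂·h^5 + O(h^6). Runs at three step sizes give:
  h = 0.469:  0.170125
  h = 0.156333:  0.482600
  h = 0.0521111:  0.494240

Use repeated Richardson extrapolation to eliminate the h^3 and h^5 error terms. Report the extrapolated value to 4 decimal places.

0.4947

First eliminate the h^3 term (factor 3^3 = 27):
  B₁ = (27·0.482600 − 0.170125)/26 = 0.494618
  B₂ = (27·0.494240 − 0.482600)/26 = 0.494688
Then eliminate the h^5 term (factor 3^5 = 243):
  (243·0.494688 − 0.494618)/242 = 0.494688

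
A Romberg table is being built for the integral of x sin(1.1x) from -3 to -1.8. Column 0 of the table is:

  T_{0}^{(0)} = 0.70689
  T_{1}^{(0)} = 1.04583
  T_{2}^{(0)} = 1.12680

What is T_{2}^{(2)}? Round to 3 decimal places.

Richardson extrapolation on the trapezoidal column (denominator 4−1=3):
T_{1}^{(1)} = 1.04583 + (1.04583 − 0.70689)/3 = 1.15881
T_{2}^{(1)} = (4·1.12680 − 1.04583) / 3 = 1.15379
T_{2}^{(2)} = (16·1.15379 − 1.15881) / 15 = 1.15346

1.153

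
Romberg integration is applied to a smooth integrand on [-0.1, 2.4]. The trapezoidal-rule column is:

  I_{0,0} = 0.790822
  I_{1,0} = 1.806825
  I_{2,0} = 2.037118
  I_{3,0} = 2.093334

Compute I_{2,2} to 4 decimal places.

Richardson extrapolation on the trapezoidal column (denominator 4−1=3):
I_{1,1} = 1.806825 + (1.806825 − 0.790822)/3 = 2.145493
I_{2,1} = 2.037118 + (2.037118 − 1.806825)/3 = 2.113882
I_{2,2} = (16·2.113882 − 2.145493) / 15 = 2.111775

2.1118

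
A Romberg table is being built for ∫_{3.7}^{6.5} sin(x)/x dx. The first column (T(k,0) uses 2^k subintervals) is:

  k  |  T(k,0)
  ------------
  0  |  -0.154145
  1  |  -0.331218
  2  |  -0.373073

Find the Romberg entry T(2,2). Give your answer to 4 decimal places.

-0.3868

T(1,1) = -0.331218 + (-0.331218 − (-0.154145))/3 = -0.390242
T(2,1) = (4·(-0.373073) − (-0.331218)) / 3 = -0.387025
T(2,2) = -0.387025 + (-0.387025 − (-0.390242))/15 = -0.386811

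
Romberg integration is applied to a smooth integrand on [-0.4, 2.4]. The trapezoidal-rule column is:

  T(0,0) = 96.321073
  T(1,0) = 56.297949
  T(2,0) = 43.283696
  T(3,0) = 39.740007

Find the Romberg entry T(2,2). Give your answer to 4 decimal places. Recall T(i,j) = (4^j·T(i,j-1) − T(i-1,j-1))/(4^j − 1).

38.6782

Richardson extrapolation on the trapezoidal column (denominator 4−1=3):
T(1,1) = 56.297949 + (56.297949 − 96.321073)/3 = 42.956908
T(2,1) = 43.283696 + (43.283696 − 56.297949)/3 = 38.945612
T(2,2) = 38.945612 + (38.945612 − 42.956908)/15 = 38.678192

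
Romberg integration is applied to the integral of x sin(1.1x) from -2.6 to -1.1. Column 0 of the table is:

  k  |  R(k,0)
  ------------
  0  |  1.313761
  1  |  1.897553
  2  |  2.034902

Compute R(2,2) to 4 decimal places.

2.0799

R(1,1) = (4·1.897553 − 1.313761) / 3 = 2.092150
R(2,1) = 2.034902 + (2.034902 − 1.897553)/3 = 2.080685
R(2,2) = (16·2.080685 − 2.092150) / 15 = 2.079921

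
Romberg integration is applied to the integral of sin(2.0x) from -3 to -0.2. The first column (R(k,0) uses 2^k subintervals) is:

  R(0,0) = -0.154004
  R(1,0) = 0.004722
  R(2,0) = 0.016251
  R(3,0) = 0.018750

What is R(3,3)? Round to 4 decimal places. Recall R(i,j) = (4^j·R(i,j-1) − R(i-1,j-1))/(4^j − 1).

R(1,1) = 0.004722 + (0.004722 − (-0.154004))/3 = 0.057631
R(2,1) = (4·0.016251 − 0.004722) / 3 = 0.020094
R(3,1) = 0.018750 + (0.018750 − 0.016251)/3 = 0.019583
R(2,2) = (16·0.020094 − 0.057631) / 15 = 0.017592
R(3,2) = (16·0.019583 − 0.020094) / 15 = 0.019549
R(3,3) = (64·0.019549 − 0.017592) / 63 = 0.019580

0.0196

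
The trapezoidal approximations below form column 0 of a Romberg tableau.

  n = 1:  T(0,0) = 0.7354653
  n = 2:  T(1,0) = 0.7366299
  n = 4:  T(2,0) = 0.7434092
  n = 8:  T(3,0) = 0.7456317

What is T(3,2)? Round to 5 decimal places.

0.74642

Richardson extrapolation on the trapezoidal column (denominator 4−1=3):
T(2,1) = (4·0.7434092 − 0.7366299) / 3 = 0.7456690
T(3,1) = 0.7456317 + (0.7456317 − 0.7434092)/3 = 0.7463725
T(3,2) = (16·0.7463725 − 0.7456690) / 15 = 0.7464194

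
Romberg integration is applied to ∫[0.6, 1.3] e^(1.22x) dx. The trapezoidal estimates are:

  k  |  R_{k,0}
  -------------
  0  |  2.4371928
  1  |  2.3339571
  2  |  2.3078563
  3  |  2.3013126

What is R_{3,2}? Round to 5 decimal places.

Richardson extrapolation on the trapezoidal column (denominator 4−1=3):
R_{2,1} = (4·2.3078563 − 2.3339571) / 3 = 2.2991560
R_{3,1} = (4·2.3013126 − 2.3078563) / 3 = 2.2991314
R_{3,2} = (16·2.2991314 − 2.2991560) / 15 = 2.2991298

2.29913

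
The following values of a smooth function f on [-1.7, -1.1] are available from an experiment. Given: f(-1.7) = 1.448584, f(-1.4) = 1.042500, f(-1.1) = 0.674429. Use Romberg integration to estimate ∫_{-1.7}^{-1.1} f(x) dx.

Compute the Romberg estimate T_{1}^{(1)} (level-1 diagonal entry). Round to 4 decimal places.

0.6293

T_{0}^{(0)} (trapezoid, 1 panel, h=0.6000): 0.636904
T_{1}^{(0)} (trapezoid, 2 panels, h=0.3000): 0.631202
T_{1}^{(1)} = 0.631202 + (0.631202 − 0.636904)/3 = 0.629301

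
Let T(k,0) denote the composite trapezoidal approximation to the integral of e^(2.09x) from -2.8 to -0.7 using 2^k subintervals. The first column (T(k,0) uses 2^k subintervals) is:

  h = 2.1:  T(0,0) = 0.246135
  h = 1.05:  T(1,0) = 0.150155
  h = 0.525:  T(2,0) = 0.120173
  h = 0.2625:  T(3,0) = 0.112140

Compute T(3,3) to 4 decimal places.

0.1094

Richardson extrapolation on the trapezoidal column (denominator 4−1=3):
T(1,1) = (4·0.150155 − 0.246135) / 3 = 0.118162
T(2,1) = 0.120173 + (0.120173 − 0.150155)/3 = 0.110179
T(3,1) = 0.112140 + (0.112140 − 0.120173)/3 = 0.109462
T(2,2) = (16·0.110179 − 0.118162) / 15 = 0.109647
T(3,2) = 0.109462 + (0.109462 − 0.110179)/15 = 0.109414
T(3,3) = (64·0.109414 − 0.109647) / 63 = 0.109410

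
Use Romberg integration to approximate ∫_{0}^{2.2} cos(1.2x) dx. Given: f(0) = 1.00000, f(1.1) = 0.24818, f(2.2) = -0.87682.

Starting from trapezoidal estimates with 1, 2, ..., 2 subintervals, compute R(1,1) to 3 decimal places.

R(0,0) (trapezoid, 1 panel, h=2.2000): 0.13550
R(1,0) (trapezoid, 2 panels, h=1.1000): 0.34075
R(1,1) = 0.34075 + (0.34075 − 0.13550)/3 = 0.40917

0.409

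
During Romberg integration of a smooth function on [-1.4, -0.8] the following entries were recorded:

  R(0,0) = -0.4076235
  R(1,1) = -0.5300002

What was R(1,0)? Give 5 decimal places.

From R(1,1) = (4·R(1,0) − R(0,0))/3, solve for R(1,0):
4·R(1,0) = 3·(-0.5300002) + (-0.4076235) = -1.9976241
R(1,0) = -0.4994060

-0.49941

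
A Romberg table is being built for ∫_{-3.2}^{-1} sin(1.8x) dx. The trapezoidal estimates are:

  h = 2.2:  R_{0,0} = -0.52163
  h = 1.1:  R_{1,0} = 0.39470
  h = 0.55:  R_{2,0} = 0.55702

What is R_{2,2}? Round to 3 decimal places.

Richardson extrapolation on the trapezoidal column (denominator 4−1=3):
R_{1,1} = 0.39470 + (0.39470 − (-0.52163))/3 = 0.70014
R_{2,1} = 0.55702 + (0.55702 − 0.39470)/3 = 0.61113
R_{2,2} = (16·0.61113 − 0.70014) / 15 = 0.60520
(Column j=1 coincides with Simpson's rule on the same nodes.)

0.605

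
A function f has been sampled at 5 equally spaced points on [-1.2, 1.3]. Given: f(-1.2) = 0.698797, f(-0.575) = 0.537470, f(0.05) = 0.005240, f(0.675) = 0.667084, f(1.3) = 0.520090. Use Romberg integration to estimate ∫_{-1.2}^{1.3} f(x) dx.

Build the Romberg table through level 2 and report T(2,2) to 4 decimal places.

1.3095

T(0,0) (trapezoid, 1 panel, h=2.5000): 1.523609
T(1,0) (trapezoid, 2 panels, h=1.2500): 0.768354
T(2,0) (trapezoid, 4 panels, h=0.6250): 1.137023
T(1,1) = 0.768354 + (0.768354 − 1.523609)/3 = 0.516602
T(2,1) = 1.137023 + (1.137023 − 0.768354)/3 = 1.259913
T(2,2) = 1.259913 + (1.259913 − 0.516602)/15 = 1.309467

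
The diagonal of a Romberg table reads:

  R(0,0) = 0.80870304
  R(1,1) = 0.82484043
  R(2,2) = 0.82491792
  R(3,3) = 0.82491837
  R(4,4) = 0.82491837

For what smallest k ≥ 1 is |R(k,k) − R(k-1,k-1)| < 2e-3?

k = 2

|R(1,1) − R(0,0)| = 0.01613739 ≥ 2e-3
|R(2,2) − R(1,1)| = 0.00007749 < 2e-3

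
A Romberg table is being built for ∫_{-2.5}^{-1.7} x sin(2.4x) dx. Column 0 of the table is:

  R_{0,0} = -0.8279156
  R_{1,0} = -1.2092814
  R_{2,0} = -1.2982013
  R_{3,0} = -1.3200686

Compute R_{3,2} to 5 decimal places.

-1.32733

Richardson extrapolation on the trapezoidal column (denominator 4−1=3):
R_{2,1} = -1.2982013 + (-1.2982013 − (-1.2092814))/3 = -1.3278413
R_{3,1} = -1.3200686 + (-1.3200686 − (-1.2982013))/3 = -1.3273577
R_{3,2} = (16·(-1.3273577) − (-1.3278413)) / 15 = -1.3273255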